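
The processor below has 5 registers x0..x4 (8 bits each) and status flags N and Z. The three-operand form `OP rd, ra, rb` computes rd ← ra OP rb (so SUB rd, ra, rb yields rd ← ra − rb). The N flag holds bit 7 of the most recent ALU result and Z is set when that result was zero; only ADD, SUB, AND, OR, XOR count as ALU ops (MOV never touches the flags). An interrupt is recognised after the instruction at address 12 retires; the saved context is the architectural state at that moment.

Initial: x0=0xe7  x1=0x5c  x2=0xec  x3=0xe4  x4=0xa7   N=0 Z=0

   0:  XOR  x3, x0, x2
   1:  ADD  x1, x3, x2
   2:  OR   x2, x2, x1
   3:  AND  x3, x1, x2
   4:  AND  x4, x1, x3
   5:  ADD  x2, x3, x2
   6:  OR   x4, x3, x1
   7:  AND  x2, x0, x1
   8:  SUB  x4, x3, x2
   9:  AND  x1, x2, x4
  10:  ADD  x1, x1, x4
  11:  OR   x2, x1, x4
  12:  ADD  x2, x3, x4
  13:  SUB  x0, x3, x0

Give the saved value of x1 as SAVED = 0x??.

after  0: x0=0xe7 x1=0x5c x2=0xec x3=0x0b x4=0xa7  N=0 Z=0
after  1: x0=0xe7 x1=0xf7 x2=0xec x3=0x0b x4=0xa7  N=1 Z=0
after  2: x0=0xe7 x1=0xf7 x2=0xff x3=0x0b x4=0xa7  N=1 Z=0
after  3: x0=0xe7 x1=0xf7 x2=0xff x3=0xf7 x4=0xa7  N=1 Z=0
after  4: x0=0xe7 x1=0xf7 x2=0xff x3=0xf7 x4=0xf7  N=1 Z=0
after  5: x0=0xe7 x1=0xf7 x2=0xf6 x3=0xf7 x4=0xf7  N=1 Z=0
after  6: x0=0xe7 x1=0xf7 x2=0xf6 x3=0xf7 x4=0xf7  N=1 Z=0
after  7: x0=0xe7 x1=0xf7 x2=0xe7 x3=0xf7 x4=0xf7  N=1 Z=0
after  8: x0=0xe7 x1=0xf7 x2=0xe7 x3=0xf7 x4=0x10  N=0 Z=0
after  9: x0=0xe7 x1=0x00 x2=0xe7 x3=0xf7 x4=0x10  N=0 Z=1
after 10: x0=0xe7 x1=0x10 x2=0xe7 x3=0xf7 x4=0x10  N=0 Z=0
after 11: x0=0xe7 x1=0x10 x2=0x10 x3=0xf7 x4=0x10  N=0 Z=0
after 12: x0=0xe7 x1=0x10 x2=0x07 x3=0xf7 x4=0x10  N=0 Z=0
-- IRQ taken; context saved, return-PC = 13 --

SAVED = 0x10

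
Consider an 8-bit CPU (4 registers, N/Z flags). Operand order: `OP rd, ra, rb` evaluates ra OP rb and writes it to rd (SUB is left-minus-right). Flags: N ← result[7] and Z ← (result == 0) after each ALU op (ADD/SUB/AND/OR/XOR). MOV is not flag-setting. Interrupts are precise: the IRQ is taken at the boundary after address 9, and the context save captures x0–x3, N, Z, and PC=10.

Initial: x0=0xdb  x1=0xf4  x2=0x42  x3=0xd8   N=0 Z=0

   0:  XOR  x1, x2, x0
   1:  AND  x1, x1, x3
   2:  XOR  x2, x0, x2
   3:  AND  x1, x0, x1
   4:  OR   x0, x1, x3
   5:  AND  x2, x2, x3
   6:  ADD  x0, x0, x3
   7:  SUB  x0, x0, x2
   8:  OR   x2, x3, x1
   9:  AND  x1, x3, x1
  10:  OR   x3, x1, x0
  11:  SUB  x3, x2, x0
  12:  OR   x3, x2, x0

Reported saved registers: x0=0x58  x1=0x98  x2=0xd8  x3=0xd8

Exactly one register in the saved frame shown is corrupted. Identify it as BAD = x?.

after  0: x0=0xdb x1=0x99 x2=0x42 x3=0xd8  N=1 Z=0
after  1: x0=0xdb x1=0x98 x2=0x42 x3=0xd8  N=1 Z=0
after  2: x0=0xdb x1=0x98 x2=0x99 x3=0xd8  N=1 Z=0
after  3: x0=0xdb x1=0x98 x2=0x99 x3=0xd8  N=1 Z=0
after  4: x0=0xd8 x1=0x98 x2=0x99 x3=0xd8  N=1 Z=0
after  5: x0=0xd8 x1=0x98 x2=0x98 x3=0xd8  N=1 Z=0
after  6: x0=0xb0 x1=0x98 x2=0x98 x3=0xd8  N=1 Z=0
after  7: x0=0x18 x1=0x98 x2=0x98 x3=0xd8  N=0 Z=0
after  8: x0=0x18 x1=0x98 x2=0xd8 x3=0xd8  N=1 Z=0
after  9: x0=0x18 x1=0x98 x2=0xd8 x3=0xd8  N=1 Z=0
-- IRQ taken; context saved, return-PC = 10 --
mismatch: x0: reported 0x58 vs actual 0x18

BAD = x0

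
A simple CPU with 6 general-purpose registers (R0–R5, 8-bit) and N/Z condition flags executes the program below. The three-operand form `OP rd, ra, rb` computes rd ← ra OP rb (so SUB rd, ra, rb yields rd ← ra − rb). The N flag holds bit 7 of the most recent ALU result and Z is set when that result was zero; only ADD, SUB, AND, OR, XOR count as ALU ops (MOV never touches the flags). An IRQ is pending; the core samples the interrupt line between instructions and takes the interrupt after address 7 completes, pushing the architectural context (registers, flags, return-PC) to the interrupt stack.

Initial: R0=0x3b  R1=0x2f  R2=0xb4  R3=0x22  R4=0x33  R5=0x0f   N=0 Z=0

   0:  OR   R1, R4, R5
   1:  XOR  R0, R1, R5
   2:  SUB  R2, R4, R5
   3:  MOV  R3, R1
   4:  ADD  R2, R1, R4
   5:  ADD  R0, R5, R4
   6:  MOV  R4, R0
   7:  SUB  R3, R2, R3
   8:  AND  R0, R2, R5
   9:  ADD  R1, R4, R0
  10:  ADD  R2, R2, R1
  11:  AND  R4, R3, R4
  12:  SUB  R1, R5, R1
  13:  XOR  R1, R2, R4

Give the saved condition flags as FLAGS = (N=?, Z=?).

after  0: R0=0x3b R1=0x3f R2=0xb4 R3=0x22 R4=0x33 R5=0x0f  N=0 Z=0
after  1: R0=0x30 R1=0x3f R2=0xb4 R3=0x22 R4=0x33 R5=0x0f  N=0 Z=0
after  2: R0=0x30 R1=0x3f R2=0x24 R3=0x22 R4=0x33 R5=0x0f  N=0 Z=0
after  3: R0=0x30 R1=0x3f R2=0x24 R3=0x3f R4=0x33 R5=0x0f  N=0 Z=0
after  4: R0=0x30 R1=0x3f R2=0x72 R3=0x3f R4=0x33 R5=0x0f  N=0 Z=0
after  5: R0=0x42 R1=0x3f R2=0x72 R3=0x3f R4=0x33 R5=0x0f  N=0 Z=0
after  6: R0=0x42 R1=0x3f R2=0x72 R3=0x3f R4=0x42 R5=0x0f  N=0 Z=0
after  7: R0=0x42 R1=0x3f R2=0x72 R3=0x33 R4=0x42 R5=0x0f  N=0 Z=0
-- IRQ taken; context saved, return-PC = 8 --

FLAGS = (N=0, Z=0)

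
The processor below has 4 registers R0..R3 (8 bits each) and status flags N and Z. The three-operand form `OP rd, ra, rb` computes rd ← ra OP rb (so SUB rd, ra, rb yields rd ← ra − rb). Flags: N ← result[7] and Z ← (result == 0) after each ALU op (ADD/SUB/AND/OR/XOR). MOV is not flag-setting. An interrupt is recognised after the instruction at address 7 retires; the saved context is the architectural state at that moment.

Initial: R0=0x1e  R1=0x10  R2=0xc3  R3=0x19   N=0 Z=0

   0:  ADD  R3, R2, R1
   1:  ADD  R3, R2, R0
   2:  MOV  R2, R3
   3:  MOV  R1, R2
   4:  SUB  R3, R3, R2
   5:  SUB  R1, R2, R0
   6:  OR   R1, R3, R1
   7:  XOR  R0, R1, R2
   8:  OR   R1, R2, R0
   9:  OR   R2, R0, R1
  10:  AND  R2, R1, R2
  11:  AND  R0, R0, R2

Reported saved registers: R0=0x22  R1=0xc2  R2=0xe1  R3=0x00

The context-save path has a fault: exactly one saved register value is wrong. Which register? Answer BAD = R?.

after  0: R0=0x1e R1=0x10 R2=0xc3 R3=0xd3  N=1 Z=0
after  1: R0=0x1e R1=0x10 R2=0xc3 R3=0xe1  N=1 Z=0
after  2: R0=0x1e R1=0x10 R2=0xe1 R3=0xe1  N=1 Z=0
after  3: R0=0x1e R1=0xe1 R2=0xe1 R3=0xe1  N=1 Z=0
after  4: R0=0x1e R1=0xe1 R2=0xe1 R3=0x00  N=0 Z=1
after  5: R0=0x1e R1=0xc3 R2=0xe1 R3=0x00  N=1 Z=0
after  6: R0=0x1e R1=0xc3 R2=0xe1 R3=0x00  N=1 Z=0
after  7: R0=0x22 R1=0xc3 R2=0xe1 R3=0x00  N=0 Z=0
-- IRQ taken; context saved, return-PC = 8 --
mismatch: R1: reported 0xc2 vs actual 0xc3

BAD = R1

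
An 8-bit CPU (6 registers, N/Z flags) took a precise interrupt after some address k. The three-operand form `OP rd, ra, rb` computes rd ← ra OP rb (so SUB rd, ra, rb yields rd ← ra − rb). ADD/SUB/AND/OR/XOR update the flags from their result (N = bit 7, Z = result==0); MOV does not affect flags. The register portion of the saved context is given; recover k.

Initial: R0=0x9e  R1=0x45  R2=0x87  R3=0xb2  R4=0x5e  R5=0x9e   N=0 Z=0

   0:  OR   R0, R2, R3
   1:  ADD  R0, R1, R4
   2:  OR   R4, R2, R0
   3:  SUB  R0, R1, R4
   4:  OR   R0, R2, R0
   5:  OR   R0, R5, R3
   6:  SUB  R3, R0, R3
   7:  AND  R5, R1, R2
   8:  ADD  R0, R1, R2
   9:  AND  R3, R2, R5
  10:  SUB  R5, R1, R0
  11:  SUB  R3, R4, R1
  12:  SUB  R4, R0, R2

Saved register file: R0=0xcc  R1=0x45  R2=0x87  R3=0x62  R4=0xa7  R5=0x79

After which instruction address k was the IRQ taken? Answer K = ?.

K = 11

after  0: R0=0xb7 R1=0x45 R2=0x87 R3=0xb2 R4=0x5e R5=0x9e  N=1 Z=0
after  1: R0=0xa3 R1=0x45 R2=0x87 R3=0xb2 R4=0x5e R5=0x9e  N=1 Z=0
after  2: R0=0xa3 R1=0x45 R2=0x87 R3=0xb2 R4=0xa7 R5=0x9e  N=1 Z=0
after  3: R0=0x9e R1=0x45 R2=0x87 R3=0xb2 R4=0xa7 R5=0x9e  N=1 Z=0
after  4: R0=0x9f R1=0x45 R2=0x87 R3=0xb2 R4=0xa7 R5=0x9e  N=1 Z=0
after  5: R0=0xbe R1=0x45 R2=0x87 R3=0xb2 R4=0xa7 R5=0x9e  N=1 Z=0
after  6: R0=0xbe R1=0x45 R2=0x87 R3=0x0c R4=0xa7 R5=0x9e  N=0 Z=0
after  7: R0=0xbe R1=0x45 R2=0x87 R3=0x0c R4=0xa7 R5=0x05  N=0 Z=0
after  8: R0=0xcc R1=0x45 R2=0x87 R3=0x0c R4=0xa7 R5=0x05  N=1 Z=0
after  9: R0=0xcc R1=0x45 R2=0x87 R3=0x05 R4=0xa7 R5=0x05  N=0 Z=0
after 10: R0=0xcc R1=0x45 R2=0x87 R3=0x05 R4=0xa7 R5=0x79  N=0 Z=0
after 11: R0=0xcc R1=0x45 R2=0x87 R3=0x62 R4=0xa7 R5=0x79  N=0 Z=0
-- IRQ taken; context saved, return-PC = 12 --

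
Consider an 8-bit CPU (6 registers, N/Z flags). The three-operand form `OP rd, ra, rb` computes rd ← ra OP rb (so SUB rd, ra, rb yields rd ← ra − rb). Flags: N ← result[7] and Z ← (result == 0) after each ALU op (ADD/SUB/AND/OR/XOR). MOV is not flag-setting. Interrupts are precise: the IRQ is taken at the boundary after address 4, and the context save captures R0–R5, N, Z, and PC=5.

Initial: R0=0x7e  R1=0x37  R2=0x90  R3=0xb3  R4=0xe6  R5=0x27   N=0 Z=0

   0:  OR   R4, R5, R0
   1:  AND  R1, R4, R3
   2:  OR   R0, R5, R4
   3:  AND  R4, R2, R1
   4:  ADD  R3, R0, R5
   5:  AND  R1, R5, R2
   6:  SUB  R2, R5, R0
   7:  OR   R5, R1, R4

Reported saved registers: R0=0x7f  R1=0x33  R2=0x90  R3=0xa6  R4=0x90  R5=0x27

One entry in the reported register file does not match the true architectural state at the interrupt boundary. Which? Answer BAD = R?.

BAD = R4

after  0: R0=0x7e R1=0x37 R2=0x90 R3=0xb3 R4=0x7f R5=0x27  N=0 Z=0
after  1: R0=0x7e R1=0x33 R2=0x90 R3=0xb3 R4=0x7f R5=0x27  N=0 Z=0
after  2: R0=0x7f R1=0x33 R2=0x90 R3=0xb3 R4=0x7f R5=0x27  N=0 Z=0
after  3: R0=0x7f R1=0x33 R2=0x90 R3=0xb3 R4=0x10 R5=0x27  N=0 Z=0
after  4: R0=0x7f R1=0x33 R2=0x90 R3=0xa6 R4=0x10 R5=0x27  N=1 Z=0
-- IRQ taken; context saved, return-PC = 5 --
mismatch: R4: reported 0x90 vs actual 0x10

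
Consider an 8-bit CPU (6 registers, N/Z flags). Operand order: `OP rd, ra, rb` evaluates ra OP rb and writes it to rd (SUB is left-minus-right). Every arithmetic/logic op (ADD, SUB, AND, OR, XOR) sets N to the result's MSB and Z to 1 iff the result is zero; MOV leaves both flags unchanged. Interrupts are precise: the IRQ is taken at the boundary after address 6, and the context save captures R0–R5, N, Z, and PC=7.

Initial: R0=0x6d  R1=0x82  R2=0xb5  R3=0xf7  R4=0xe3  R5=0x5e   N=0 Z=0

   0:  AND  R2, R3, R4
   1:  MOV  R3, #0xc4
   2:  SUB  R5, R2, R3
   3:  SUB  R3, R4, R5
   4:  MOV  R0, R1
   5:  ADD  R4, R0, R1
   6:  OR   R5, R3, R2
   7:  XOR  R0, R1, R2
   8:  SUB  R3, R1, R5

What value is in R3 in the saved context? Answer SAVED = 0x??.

after  0: R0=0x6d R1=0x82 R2=0xe3 R3=0xf7 R4=0xe3 R5=0x5e  N=1 Z=0
after  1: R0=0x6d R1=0x82 R2=0xe3 R3=0xc4 R4=0xe3 R5=0x5e  N=1 Z=0
after  2: R0=0x6d R1=0x82 R2=0xe3 R3=0xc4 R4=0xe3 R5=0x1f  N=0 Z=0
after  3: R0=0x6d R1=0x82 R2=0xe3 R3=0xc4 R4=0xe3 R5=0x1f  N=1 Z=0
after  4: R0=0x82 R1=0x82 R2=0xe3 R3=0xc4 R4=0xe3 R5=0x1f  N=1 Z=0
after  5: R0=0x82 R1=0x82 R2=0xe3 R3=0xc4 R4=0x04 R5=0x1f  N=0 Z=0
after  6: R0=0x82 R1=0x82 R2=0xe3 R3=0xc4 R4=0x04 R5=0xe7  N=1 Z=0
-- IRQ taken; context saved, return-PC = 7 --

SAVED = 0xc4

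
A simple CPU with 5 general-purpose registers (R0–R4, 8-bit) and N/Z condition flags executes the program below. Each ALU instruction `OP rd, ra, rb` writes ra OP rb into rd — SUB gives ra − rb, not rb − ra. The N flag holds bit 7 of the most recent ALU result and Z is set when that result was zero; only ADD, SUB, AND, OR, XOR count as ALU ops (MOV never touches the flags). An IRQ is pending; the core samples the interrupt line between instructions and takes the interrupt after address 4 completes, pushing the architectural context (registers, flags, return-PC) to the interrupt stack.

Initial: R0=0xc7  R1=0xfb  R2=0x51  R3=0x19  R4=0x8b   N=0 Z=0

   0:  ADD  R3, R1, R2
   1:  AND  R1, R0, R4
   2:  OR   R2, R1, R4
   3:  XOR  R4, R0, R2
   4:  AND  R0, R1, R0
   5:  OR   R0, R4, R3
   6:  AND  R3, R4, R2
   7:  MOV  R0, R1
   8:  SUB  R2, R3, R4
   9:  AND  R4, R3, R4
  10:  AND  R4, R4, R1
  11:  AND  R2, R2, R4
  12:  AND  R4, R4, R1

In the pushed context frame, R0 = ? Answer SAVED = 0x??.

SAVED = 0x83

after  0: R0=0xc7 R1=0xfb R2=0x51 R3=0x4c R4=0x8b  N=0 Z=0
after  1: R0=0xc7 R1=0x83 R2=0x51 R3=0x4c R4=0x8b  N=1 Z=0
after  2: R0=0xc7 R1=0x83 R2=0x8b R3=0x4c R4=0x8b  N=1 Z=0
after  3: R0=0xc7 R1=0x83 R2=0x8b R3=0x4c R4=0x4c  N=0 Z=0
after  4: R0=0x83 R1=0x83 R2=0x8b R3=0x4c R4=0x4c  N=1 Z=0
-- IRQ taken; context saved, return-PC = 5 --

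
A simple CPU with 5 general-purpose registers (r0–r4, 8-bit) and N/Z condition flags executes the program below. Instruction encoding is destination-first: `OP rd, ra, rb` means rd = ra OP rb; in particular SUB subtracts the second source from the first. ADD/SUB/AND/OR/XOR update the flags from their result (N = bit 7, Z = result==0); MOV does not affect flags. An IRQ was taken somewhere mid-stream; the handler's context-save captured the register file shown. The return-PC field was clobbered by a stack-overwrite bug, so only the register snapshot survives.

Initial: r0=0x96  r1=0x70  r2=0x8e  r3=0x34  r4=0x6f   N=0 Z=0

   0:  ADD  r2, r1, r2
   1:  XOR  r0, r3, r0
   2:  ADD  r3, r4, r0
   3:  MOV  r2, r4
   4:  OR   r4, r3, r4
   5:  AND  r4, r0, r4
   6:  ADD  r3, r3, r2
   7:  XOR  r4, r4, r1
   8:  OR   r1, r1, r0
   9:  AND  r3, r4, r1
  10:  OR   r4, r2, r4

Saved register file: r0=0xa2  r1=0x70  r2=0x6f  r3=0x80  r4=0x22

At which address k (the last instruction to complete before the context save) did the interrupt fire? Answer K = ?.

after  0: r0=0x96 r1=0x70 r2=0xfe r3=0x34 r4=0x6f  N=1 Z=0
after  1: r0=0xa2 r1=0x70 r2=0xfe r3=0x34 r4=0x6f  N=1 Z=0
after  2: r0=0xa2 r1=0x70 r2=0xfe r3=0x11 r4=0x6f  N=0 Z=0
after  3: r0=0xa2 r1=0x70 r2=0x6f r3=0x11 r4=0x6f  N=0 Z=0
after  4: r0=0xa2 r1=0x70 r2=0x6f r3=0x11 r4=0x7f  N=0 Z=0
after  5: r0=0xa2 r1=0x70 r2=0x6f r3=0x11 r4=0x22  N=0 Z=0
after  6: r0=0xa2 r1=0x70 r2=0x6f r3=0x80 r4=0x22  N=1 Z=0
-- IRQ taken; context saved, return-PC = 7 --

K = 6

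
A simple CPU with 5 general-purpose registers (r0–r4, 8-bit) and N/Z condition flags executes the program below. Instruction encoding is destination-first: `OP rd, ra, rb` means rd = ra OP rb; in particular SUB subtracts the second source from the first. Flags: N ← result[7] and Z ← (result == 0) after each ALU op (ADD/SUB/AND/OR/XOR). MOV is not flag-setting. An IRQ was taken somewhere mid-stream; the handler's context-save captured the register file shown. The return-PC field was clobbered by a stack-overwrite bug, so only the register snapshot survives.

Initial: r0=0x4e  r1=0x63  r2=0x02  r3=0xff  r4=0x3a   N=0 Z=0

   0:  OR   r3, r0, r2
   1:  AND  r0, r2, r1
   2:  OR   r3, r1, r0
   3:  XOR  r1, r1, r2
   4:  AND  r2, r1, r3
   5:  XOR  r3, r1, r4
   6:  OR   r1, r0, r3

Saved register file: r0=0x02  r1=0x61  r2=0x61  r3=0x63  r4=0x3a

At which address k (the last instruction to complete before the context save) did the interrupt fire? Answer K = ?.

after  0: r0=0x4e r1=0x63 r2=0x02 r3=0x4e r4=0x3a  N=0 Z=0
after  1: r0=0x02 r1=0x63 r2=0x02 r3=0x4e r4=0x3a  N=0 Z=0
after  2: r0=0x02 r1=0x63 r2=0x02 r3=0x63 r4=0x3a  N=0 Z=0
after  3: r0=0x02 r1=0x61 r2=0x02 r3=0x63 r4=0x3a  N=0 Z=0
after  4: r0=0x02 r1=0x61 r2=0x61 r3=0x63 r4=0x3a  N=0 Z=0
-- IRQ taken; context saved, return-PC = 5 --

K = 4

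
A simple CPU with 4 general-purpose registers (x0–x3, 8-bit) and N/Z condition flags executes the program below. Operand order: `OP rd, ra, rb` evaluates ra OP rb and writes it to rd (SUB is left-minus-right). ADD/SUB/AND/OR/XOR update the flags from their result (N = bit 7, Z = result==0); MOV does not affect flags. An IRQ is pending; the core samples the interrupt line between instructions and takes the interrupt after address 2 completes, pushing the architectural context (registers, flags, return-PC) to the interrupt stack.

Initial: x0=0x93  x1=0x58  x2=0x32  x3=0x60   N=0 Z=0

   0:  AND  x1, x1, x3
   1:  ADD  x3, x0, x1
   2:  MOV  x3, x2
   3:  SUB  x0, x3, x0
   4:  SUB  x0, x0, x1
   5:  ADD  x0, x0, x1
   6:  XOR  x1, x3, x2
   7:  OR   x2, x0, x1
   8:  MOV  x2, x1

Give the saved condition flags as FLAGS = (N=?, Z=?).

FLAGS = (N=1, Z=0)

after  0: x0=0x93 x1=0x40 x2=0x32 x3=0x60  N=0 Z=0
after  1: x0=0x93 x1=0x40 x2=0x32 x3=0xd3  N=1 Z=0
after  2: x0=0x93 x1=0x40 x2=0x32 x3=0x32  N=1 Z=0
-- IRQ taken; context saved, return-PC = 3 --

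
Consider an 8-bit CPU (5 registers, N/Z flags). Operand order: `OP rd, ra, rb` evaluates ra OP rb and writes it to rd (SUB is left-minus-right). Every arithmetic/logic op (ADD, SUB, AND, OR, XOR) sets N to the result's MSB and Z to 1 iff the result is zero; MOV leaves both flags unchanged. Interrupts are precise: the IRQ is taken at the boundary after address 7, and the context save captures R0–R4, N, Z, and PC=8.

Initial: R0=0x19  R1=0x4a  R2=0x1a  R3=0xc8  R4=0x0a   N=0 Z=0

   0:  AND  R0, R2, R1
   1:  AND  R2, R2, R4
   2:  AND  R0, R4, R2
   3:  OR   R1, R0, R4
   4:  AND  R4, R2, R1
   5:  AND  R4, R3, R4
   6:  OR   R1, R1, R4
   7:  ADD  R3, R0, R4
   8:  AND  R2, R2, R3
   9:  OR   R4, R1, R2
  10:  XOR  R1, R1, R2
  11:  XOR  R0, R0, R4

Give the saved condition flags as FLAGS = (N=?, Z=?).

after  0: R0=0x0a R1=0x4a R2=0x1a R3=0xc8 R4=0x0a  N=0 Z=0
after  1: R0=0x0a R1=0x4a R2=0x0a R3=0xc8 R4=0x0a  N=0 Z=0
after  2: R0=0x0a R1=0x4a R2=0x0a R3=0xc8 R4=0x0a  N=0 Z=0
after  3: R0=0x0a R1=0x0a R2=0x0a R3=0xc8 R4=0x0a  N=0 Z=0
after  4: R0=0x0a R1=0x0a R2=0x0a R3=0xc8 R4=0x0a  N=0 Z=0
after  5: R0=0x0a R1=0x0a R2=0x0a R3=0xc8 R4=0x08  N=0 Z=0
after  6: R0=0x0a R1=0x0a R2=0x0a R3=0xc8 R4=0x08  N=0 Z=0
after  7: R0=0x0a R1=0x0a R2=0x0a R3=0x12 R4=0x08  N=0 Z=0
-- IRQ taken; context saved, return-PC = 8 --

FLAGS = (N=0, Z=0)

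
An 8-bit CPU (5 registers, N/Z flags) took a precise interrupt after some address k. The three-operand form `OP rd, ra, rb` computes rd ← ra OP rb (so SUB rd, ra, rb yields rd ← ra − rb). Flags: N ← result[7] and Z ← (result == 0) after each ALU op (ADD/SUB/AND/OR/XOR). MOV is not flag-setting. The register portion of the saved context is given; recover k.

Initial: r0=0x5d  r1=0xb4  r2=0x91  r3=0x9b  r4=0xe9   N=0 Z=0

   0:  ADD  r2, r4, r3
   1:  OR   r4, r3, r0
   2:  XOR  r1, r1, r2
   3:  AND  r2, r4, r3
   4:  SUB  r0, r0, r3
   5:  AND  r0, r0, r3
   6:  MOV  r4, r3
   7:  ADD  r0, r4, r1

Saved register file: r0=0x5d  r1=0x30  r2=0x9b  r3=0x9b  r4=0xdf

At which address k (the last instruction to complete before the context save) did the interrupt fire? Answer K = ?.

after  0: r0=0x5d r1=0xb4 r2=0x84 r3=0x9b r4=0xe9  N=1 Z=0
after  1: r0=0x5d r1=0xb4 r2=0x84 r3=0x9b r4=0xdf  N=1 Z=0
after  2: r0=0x5d r1=0x30 r2=0x84 r3=0x9b r4=0xdf  N=0 Z=0
after  3: r0=0x5d r1=0x30 r2=0x9b r3=0x9b r4=0xdf  N=1 Z=0
-- IRQ taken; context saved, return-PC = 4 --

K = 3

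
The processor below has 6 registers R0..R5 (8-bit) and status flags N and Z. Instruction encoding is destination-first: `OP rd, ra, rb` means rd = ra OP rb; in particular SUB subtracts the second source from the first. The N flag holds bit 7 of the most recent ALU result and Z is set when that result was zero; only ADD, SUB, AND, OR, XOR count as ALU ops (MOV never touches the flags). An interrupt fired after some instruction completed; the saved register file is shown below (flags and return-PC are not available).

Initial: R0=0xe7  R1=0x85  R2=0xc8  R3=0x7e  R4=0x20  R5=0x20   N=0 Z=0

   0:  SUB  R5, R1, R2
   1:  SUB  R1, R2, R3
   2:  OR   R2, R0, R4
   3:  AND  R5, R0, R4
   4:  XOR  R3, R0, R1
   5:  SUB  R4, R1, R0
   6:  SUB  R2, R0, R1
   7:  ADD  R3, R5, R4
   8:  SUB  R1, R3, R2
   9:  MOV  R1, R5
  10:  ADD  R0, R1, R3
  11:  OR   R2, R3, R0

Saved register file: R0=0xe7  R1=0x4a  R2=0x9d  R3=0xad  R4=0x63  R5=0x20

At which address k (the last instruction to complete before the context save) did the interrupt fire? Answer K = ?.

after  0: R0=0xe7 R1=0x85 R2=0xc8 R3=0x7e R4=0x20 R5=0xbd  N=1 Z=0
after  1: R0=0xe7 R1=0x4a R2=0xc8 R3=0x7e R4=0x20 R5=0xbd  N=0 Z=0
after  2: R0=0xe7 R1=0x4a R2=0xe7 R3=0x7e R4=0x20 R5=0xbd  N=1 Z=0
after  3: R0=0xe7 R1=0x4a R2=0xe7 R3=0x7e R4=0x20 R5=0x20  N=0 Z=0
after  4: R0=0xe7 R1=0x4a R2=0xe7 R3=0xad R4=0x20 R5=0x20  N=1 Z=0
after  5: R0=0xe7 R1=0x4a R2=0xe7 R3=0xad R4=0x63 R5=0x20  N=0 Z=0
after  6: R0=0xe7 R1=0x4a R2=0x9d R3=0xad R4=0x63 R5=0x20  N=1 Z=0
-- IRQ taken; context saved, return-PC = 7 --

K = 6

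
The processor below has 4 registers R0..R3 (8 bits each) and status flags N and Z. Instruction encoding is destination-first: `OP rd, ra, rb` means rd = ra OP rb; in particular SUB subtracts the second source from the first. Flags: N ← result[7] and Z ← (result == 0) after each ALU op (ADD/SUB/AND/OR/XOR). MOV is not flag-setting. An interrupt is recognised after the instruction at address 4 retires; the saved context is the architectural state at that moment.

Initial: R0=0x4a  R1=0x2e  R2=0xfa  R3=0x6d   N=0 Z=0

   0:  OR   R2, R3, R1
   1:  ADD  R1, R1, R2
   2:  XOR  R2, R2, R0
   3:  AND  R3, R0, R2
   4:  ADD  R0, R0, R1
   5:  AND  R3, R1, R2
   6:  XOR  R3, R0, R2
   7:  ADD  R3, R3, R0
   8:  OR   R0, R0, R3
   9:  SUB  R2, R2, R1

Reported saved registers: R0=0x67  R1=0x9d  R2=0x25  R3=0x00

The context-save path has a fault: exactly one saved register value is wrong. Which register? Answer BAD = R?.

BAD = R0

after  0: R0=0x4a R1=0x2e R2=0x6f R3=0x6d  N=0 Z=0
after  1: R0=0x4a R1=0x9d R2=0x6f R3=0x6d  N=1 Z=0
after  2: R0=0x4a R1=0x9d R2=0x25 R3=0x6d  N=0 Z=0
after  3: R0=0x4a R1=0x9d R2=0x25 R3=0x00  N=0 Z=1
after  4: R0=0xe7 R1=0x9d R2=0x25 R3=0x00  N=1 Z=0
-- IRQ taken; context saved, return-PC = 5 --
mismatch: R0: reported 0x67 vs actual 0xe7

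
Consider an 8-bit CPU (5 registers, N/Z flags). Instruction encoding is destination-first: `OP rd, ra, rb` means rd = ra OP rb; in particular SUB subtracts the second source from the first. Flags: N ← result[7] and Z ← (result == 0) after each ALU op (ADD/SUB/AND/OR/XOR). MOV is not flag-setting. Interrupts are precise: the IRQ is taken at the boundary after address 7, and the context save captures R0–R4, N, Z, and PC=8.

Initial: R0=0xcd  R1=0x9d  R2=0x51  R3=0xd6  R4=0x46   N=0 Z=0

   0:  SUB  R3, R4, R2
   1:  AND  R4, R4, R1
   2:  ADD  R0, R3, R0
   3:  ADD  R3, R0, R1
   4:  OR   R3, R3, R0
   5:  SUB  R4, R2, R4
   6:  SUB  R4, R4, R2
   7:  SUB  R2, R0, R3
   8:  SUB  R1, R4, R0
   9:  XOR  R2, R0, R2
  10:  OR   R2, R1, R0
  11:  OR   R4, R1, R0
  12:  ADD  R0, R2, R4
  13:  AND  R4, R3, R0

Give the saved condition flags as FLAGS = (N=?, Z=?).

after  0: R0=0xcd R1=0x9d R2=0x51 R3=0xf5 R4=0x46  N=1 Z=0
after  1: R0=0xcd R1=0x9d R2=0x51 R3=0xf5 R4=0x04  N=0 Z=0
after  2: R0=0xc2 R1=0x9d R2=0x51 R3=0xf5 R4=0x04  N=1 Z=0
after  3: R0=0xc2 R1=0x9d R2=0x51 R3=0x5f R4=0x04  N=0 Z=0
after  4: R0=0xc2 R1=0x9d R2=0x51 R3=0xdf R4=0x04  N=1 Z=0
after  5: R0=0xc2 R1=0x9d R2=0x51 R3=0xdf R4=0x4d  N=0 Z=0
after  6: R0=0xc2 R1=0x9d R2=0x51 R3=0xdf R4=0xfc  N=1 Z=0
after  7: R0=0xc2 R1=0x9d R2=0xe3 R3=0xdf R4=0xfc  N=1 Z=0
-- IRQ taken; context saved, return-PC = 8 --

FLAGS = (N=1, Z=0)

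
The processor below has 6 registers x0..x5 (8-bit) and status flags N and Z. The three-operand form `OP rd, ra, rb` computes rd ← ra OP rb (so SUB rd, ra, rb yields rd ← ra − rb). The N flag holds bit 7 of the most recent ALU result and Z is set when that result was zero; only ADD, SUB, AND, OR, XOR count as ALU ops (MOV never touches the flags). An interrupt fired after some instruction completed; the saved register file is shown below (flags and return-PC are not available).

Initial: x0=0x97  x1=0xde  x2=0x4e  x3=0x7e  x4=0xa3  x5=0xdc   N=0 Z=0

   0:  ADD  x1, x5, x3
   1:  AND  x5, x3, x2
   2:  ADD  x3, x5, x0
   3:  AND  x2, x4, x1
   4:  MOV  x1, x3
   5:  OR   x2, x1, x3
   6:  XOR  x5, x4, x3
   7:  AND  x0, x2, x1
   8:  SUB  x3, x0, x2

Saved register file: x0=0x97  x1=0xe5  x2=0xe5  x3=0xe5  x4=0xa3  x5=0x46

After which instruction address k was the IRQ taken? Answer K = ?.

K = 6

after  0: x0=0x97 x1=0x5a x2=0x4e x3=0x7e x4=0xa3 x5=0xdc  N=0 Z=0
after  1: x0=0x97 x1=0x5a x2=0x4e x3=0x7e x4=0xa3 x5=0x4e  N=0 Z=0
after  2: x0=0x97 x1=0x5a x2=0x4e x3=0xe5 x4=0xa3 x5=0x4e  N=1 Z=0
after  3: x0=0x97 x1=0x5a x2=0x02 x3=0xe5 x4=0xa3 x5=0x4e  N=0 Z=0
after  4: x0=0x97 x1=0xe5 x2=0x02 x3=0xe5 x4=0xa3 x5=0x4e  N=0 Z=0
after  5: x0=0x97 x1=0xe5 x2=0xe5 x3=0xe5 x4=0xa3 x5=0x4e  N=1 Z=0
after  6: x0=0x97 x1=0xe5 x2=0xe5 x3=0xe5 x4=0xa3 x5=0x46  N=0 Z=0
-- IRQ taken; context saved, return-PC = 7 --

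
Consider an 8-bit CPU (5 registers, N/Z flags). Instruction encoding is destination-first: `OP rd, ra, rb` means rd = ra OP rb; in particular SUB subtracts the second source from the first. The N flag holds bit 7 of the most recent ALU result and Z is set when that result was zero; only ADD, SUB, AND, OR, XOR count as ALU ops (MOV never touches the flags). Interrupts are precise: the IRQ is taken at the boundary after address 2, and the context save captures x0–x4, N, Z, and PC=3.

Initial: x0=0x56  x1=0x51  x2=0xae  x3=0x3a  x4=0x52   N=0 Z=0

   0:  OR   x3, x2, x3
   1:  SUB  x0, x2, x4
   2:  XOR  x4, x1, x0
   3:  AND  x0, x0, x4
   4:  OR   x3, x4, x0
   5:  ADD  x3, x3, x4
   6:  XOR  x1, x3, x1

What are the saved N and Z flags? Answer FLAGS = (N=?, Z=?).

FLAGS = (N=0, Z=0)

after  0: x0=0x56 x1=0x51 x2=0xae x3=0xbe x4=0x52  N=1 Z=0
after  1: x0=0x5c x1=0x51 x2=0xae x3=0xbe x4=0x52  N=0 Z=0
after  2: x0=0x5c x1=0x51 x2=0xae x3=0xbe x4=0x0d  N=0 Z=0
-- IRQ taken; context saved, return-PC = 3 --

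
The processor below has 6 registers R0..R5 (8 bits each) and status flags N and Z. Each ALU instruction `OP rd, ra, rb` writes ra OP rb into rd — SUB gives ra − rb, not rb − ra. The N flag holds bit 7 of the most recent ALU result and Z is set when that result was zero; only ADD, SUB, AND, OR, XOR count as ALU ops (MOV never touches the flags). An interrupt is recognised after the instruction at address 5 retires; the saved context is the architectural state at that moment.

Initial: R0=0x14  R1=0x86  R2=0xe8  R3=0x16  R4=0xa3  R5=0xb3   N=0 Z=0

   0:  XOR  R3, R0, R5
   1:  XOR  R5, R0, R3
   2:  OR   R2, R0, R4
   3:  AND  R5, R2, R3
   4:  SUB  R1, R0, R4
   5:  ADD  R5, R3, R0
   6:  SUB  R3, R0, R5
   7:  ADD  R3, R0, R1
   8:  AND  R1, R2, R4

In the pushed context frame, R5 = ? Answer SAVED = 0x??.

SAVED = 0xbb

after  0: R0=0x14 R1=0x86 R2=0xe8 R3=0xa7 R4=0xa3 R5=0xb3  N=1 Z=0
after  1: R0=0x14 R1=0x86 R2=0xe8 R3=0xa7 R4=0xa3 R5=0xb3  N=1 Z=0
after  2: R0=0x14 R1=0x86 R2=0xb7 R3=0xa7 R4=0xa3 R5=0xb3  N=1 Z=0
after  3: R0=0x14 R1=0x86 R2=0xb7 R3=0xa7 R4=0xa3 R5=0xa7  N=1 Z=0
after  4: R0=0x14 R1=0x71 R2=0xb7 R3=0xa7 R4=0xa3 R5=0xa7  N=0 Z=0
after  5: R0=0x14 R1=0x71 R2=0xb7 R3=0xa7 R4=0xa3 R5=0xbb  N=1 Z=0
-- IRQ taken; context saved, return-PC = 6 --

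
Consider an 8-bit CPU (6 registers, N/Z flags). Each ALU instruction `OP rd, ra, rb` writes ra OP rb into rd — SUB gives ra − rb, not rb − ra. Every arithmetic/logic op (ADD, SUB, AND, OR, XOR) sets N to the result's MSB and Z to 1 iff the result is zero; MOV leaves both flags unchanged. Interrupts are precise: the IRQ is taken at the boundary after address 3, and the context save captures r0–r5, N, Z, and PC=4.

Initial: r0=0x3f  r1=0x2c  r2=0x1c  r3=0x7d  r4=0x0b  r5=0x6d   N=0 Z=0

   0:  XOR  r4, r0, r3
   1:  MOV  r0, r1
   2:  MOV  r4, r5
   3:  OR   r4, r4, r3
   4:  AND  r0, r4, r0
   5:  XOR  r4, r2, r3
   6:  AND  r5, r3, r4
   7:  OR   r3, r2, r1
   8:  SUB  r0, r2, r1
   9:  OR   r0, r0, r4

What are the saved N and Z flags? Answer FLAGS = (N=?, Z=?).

FLAGS = (N=0, Z=0)

after  0: r0=0x3f r1=0x2c r2=0x1c r3=0x7d r4=0x42 r5=0x6d  N=0 Z=0
after  1: r0=0x2c r1=0x2c r2=0x1c r3=0x7d r4=0x42 r5=0x6d  N=0 Z=0
after  2: r0=0x2c r1=0x2c r2=0x1c r3=0x7d r4=0x6d r5=0x6d  N=0 Z=0
after  3: r0=0x2c r1=0x2c r2=0x1c r3=0x7d r4=0x7d r5=0x6d  N=0 Z=0
-- IRQ taken; context saved, return-PC = 4 --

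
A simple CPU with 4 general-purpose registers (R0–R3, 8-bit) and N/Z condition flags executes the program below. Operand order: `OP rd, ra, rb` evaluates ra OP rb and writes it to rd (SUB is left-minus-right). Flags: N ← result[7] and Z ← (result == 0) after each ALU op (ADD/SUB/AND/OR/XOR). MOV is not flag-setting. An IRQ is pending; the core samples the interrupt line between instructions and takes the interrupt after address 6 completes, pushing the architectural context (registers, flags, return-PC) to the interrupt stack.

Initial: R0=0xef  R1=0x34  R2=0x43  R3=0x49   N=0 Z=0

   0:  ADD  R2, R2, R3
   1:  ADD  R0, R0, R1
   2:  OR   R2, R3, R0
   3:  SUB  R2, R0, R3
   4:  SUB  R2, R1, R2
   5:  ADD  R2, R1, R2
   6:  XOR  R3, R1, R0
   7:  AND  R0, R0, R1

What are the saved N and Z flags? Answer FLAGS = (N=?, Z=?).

after  0: R0=0xef R1=0x34 R2=0x8c R3=0x49  N=1 Z=0
after  1: R0=0x23 R1=0x34 R2=0x8c R3=0x49  N=0 Z=0
after  2: R0=0x23 R1=0x34 R2=0x6b R3=0x49  N=0 Z=0
after  3: R0=0x23 R1=0x34 R2=0xda R3=0x49  N=1 Z=0
after  4: R0=0x23 R1=0x34 R2=0x5a R3=0x49  N=0 Z=0
after  5: R0=0x23 R1=0x34 R2=0x8e R3=0x49  N=1 Z=0
after  6: R0=0x23 R1=0x34 R2=0x8e R3=0x17  N=0 Z=0
-- IRQ taken; context saved, return-PC = 7 --

FLAGS = (N=0, Z=0)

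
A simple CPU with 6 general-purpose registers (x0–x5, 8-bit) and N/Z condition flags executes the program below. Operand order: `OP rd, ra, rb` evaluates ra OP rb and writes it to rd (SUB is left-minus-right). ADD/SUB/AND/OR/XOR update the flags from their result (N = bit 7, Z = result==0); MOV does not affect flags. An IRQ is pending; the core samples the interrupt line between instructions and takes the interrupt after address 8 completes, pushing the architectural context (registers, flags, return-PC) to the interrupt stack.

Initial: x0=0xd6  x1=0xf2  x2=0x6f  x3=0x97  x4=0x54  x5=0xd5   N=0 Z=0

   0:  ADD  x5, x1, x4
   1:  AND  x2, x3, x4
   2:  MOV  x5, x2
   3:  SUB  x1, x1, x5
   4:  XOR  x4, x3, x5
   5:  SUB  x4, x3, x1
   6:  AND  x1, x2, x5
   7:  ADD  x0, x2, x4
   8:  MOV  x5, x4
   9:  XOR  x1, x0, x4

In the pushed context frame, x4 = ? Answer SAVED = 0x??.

SAVED = 0xb9

after  0: x0=0xd6 x1=0xf2 x2=0x6f x3=0x97 x4=0x54 x5=0x46  N=0 Z=0
after  1: x0=0xd6 x1=0xf2 x2=0x14 x3=0x97 x4=0x54 x5=0x46  N=0 Z=0
after  2: x0=0xd6 x1=0xf2 x2=0x14 x3=0x97 x4=0x54 x5=0x14  N=0 Z=0
after  3: x0=0xd6 x1=0xde x2=0x14 x3=0x97 x4=0x54 x5=0x14  N=1 Z=0
after  4: x0=0xd6 x1=0xde x2=0x14 x3=0x97 x4=0x83 x5=0x14  N=1 Z=0
after  5: x0=0xd6 x1=0xde x2=0x14 x3=0x97 x4=0xb9 x5=0x14  N=1 Z=0
after  6: x0=0xd6 x1=0x14 x2=0x14 x3=0x97 x4=0xb9 x5=0x14  N=0 Z=0
after  7: x0=0xcd x1=0x14 x2=0x14 x3=0x97 x4=0xb9 x5=0x14  N=1 Z=0
after  8: x0=0xcd x1=0x14 x2=0x14 x3=0x97 x4=0xb9 x5=0xb9  N=1 Z=0
-- IRQ taken; context saved, return-PC = 9 --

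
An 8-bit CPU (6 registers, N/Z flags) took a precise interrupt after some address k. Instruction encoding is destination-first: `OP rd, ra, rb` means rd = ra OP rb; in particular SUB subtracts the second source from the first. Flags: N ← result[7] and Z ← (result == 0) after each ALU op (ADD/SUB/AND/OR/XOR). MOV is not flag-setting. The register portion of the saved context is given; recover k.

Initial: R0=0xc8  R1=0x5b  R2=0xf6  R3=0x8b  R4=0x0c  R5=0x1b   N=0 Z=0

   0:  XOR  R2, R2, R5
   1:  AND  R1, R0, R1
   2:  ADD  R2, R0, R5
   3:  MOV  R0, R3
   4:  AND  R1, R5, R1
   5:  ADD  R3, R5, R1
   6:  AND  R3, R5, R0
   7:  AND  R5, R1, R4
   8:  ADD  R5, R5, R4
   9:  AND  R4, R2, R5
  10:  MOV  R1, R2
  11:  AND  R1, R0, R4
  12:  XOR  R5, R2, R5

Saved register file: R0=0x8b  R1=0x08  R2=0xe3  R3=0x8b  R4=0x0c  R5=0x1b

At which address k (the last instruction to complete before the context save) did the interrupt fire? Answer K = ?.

K = 4

after  0: R0=0xc8 R1=0x5b R2=0xed R3=0x8b R4=0x0c R5=0x1b  N=1 Z=0
after  1: R0=0xc8 R1=0x48 R2=0xed R3=0x8b R4=0x0c R5=0x1b  N=0 Z=0
after  2: R0=0xc8 R1=0x48 R2=0xe3 R3=0x8b R4=0x0c R5=0x1b  N=1 Z=0
after  3: R0=0x8b R1=0x48 R2=0xe3 R3=0x8b R4=0x0c R5=0x1b  N=1 Z=0
after  4: R0=0x8b R1=0x08 R2=0xe3 R3=0x8b R4=0x0c R5=0x1b  N=0 Z=0
-- IRQ taken; context saved, return-PC = 5 --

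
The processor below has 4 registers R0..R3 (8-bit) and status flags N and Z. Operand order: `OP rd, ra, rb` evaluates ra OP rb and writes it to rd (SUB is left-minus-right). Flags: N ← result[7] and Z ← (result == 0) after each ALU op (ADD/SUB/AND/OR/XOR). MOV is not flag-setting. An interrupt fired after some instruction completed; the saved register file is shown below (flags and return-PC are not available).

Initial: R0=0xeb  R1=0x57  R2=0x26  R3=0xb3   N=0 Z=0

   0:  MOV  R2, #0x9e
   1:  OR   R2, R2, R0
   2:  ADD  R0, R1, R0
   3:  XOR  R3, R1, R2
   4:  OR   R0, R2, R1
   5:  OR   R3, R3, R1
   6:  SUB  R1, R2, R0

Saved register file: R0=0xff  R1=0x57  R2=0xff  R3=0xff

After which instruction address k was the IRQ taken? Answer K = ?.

after  0: R0=0xeb R1=0x57 R2=0x9e R3=0xb3  N=0 Z=0
after  1: R0=0xeb R1=0x57 R2=0xff R3=0xb3  N=1 Z=0
after  2: R0=0x42 R1=0x57 R2=0xff R3=0xb3  N=0 Z=0
after  3: R0=0x42 R1=0x57 R2=0xff R3=0xa8  N=1 Z=0
after  4: R0=0xff R1=0x57 R2=0xff R3=0xa8  N=1 Z=0
after  5: R0=0xff R1=0x57 R2=0xff R3=0xff  N=1 Z=0
-- IRQ taken; context saved, return-PC = 6 --

K = 5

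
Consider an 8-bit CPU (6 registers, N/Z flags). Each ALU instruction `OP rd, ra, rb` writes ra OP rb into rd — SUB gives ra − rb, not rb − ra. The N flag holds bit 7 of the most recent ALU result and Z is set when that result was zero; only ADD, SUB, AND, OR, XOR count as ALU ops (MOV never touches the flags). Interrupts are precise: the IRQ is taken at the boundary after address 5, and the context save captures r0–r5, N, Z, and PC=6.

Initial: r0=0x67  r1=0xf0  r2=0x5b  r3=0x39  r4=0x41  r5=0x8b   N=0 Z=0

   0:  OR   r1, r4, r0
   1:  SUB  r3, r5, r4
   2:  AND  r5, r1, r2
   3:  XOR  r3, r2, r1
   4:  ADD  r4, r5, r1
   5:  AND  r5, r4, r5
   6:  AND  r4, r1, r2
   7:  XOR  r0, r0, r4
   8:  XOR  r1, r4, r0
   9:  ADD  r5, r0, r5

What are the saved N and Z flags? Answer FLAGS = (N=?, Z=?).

after  0: r0=0x67 r1=0x67 r2=0x5b r3=0x39 r4=0x41 r5=0x8b  N=0 Z=0
after  1: r0=0x67 r1=0x67 r2=0x5b r3=0x4a r4=0x41 r5=0x8b  N=0 Z=0
after  2: r0=0x67 r1=0x67 r2=0x5b r3=0x4a r4=0x41 r5=0x43  N=0 Z=0
after  3: r0=0x67 r1=0x67 r2=0x5b r3=0x3c r4=0x41 r5=0x43  N=0 Z=0
after  4: r0=0x67 r1=0x67 r2=0x5b r3=0x3c r4=0xaa r5=0x43  N=1 Z=0
after  5: r0=0x67 r1=0x67 r2=0x5b r3=0x3c r4=0xaa r5=0x02  N=0 Z=0
-- IRQ taken; context saved, return-PC = 6 --

FLAGS = (N=0, Z=0)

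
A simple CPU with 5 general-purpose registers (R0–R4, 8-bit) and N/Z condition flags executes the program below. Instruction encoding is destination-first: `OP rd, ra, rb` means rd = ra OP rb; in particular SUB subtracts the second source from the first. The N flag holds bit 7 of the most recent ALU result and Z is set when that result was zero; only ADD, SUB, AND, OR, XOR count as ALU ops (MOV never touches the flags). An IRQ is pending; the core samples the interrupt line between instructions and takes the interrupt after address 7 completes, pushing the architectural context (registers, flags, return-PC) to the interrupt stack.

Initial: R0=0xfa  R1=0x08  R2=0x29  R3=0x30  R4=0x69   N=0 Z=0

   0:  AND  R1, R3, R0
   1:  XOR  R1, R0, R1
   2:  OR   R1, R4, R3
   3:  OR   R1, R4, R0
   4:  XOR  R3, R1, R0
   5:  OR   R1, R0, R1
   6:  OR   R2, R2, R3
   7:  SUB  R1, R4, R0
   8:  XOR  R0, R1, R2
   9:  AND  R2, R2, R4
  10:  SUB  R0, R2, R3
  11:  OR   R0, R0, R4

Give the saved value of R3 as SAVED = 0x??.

after  0: R0=0xfa R1=0x30 R2=0x29 R3=0x30 R4=0x69  N=0 Z=0
after  1: R0=0xfa R1=0xca R2=0x29 R3=0x30 R4=0x69  N=1 Z=0
after  2: R0=0xfa R1=0x79 R2=0x29 R3=0x30 R4=0x69  N=0 Z=0
after  3: R0=0xfa R1=0xfb R2=0x29 R3=0x30 R4=0x69  N=1 Z=0
after  4: R0=0xfa R1=0xfb R2=0x29 R3=0x01 R4=0x69  N=0 Z=0
after  5: R0=0xfa R1=0xfb R2=0x29 R3=0x01 R4=0x69  N=1 Z=0
after  6: R0=0xfa R1=0xfb R2=0x29 R3=0x01 R4=0x69  N=0 Z=0
after  7: R0=0xfa R1=0x6f R2=0x29 R3=0x01 R4=0x69  N=0 Z=0
-- IRQ taken; context saved, return-PC = 8 --

SAVED = 0x01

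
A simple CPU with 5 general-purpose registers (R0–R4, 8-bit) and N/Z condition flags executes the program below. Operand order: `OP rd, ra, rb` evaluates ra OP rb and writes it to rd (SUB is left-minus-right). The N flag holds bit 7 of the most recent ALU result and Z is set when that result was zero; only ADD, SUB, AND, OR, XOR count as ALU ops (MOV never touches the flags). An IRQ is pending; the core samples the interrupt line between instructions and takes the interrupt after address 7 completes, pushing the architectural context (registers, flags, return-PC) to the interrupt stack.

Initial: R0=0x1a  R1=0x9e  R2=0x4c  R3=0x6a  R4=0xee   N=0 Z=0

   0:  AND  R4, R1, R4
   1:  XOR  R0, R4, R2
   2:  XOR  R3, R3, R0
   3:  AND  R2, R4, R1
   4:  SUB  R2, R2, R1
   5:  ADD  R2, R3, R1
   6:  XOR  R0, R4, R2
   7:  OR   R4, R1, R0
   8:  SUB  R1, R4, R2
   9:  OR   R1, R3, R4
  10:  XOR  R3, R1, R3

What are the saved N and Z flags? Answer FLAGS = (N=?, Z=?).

FLAGS = (N=1, Z=0)

after  0: R0=0x1a R1=0x9e R2=0x4c R3=0x6a R4=0x8e  N=1 Z=0
after  1: R0=0xc2 R1=0x9e R2=0x4c R3=0x6a R4=0x8e  N=1 Z=0
after  2: R0=0xc2 R1=0x9e R2=0x4c R3=0xa8 R4=0x8e  N=1 Z=0
after  3: R0=0xc2 R1=0x9e R2=0x8e R3=0xa8 R4=0x8e  N=1 Z=0
after  4: R0=0xc2 R1=0x9e R2=0xf0 R3=0xa8 R4=0x8e  N=1 Z=0
after  5: R0=0xc2 R1=0x9e R2=0x46 R3=0xa8 R4=0x8e  N=0 Z=0
after  6: R0=0xc8 R1=0x9e R2=0x46 R3=0xa8 R4=0x8e  N=1 Z=0
after  7: R0=0xc8 R1=0x9e R2=0x46 R3=0xa8 R4=0xde  N=1 Z=0
-- IRQ taken; context saved, return-PC = 8 --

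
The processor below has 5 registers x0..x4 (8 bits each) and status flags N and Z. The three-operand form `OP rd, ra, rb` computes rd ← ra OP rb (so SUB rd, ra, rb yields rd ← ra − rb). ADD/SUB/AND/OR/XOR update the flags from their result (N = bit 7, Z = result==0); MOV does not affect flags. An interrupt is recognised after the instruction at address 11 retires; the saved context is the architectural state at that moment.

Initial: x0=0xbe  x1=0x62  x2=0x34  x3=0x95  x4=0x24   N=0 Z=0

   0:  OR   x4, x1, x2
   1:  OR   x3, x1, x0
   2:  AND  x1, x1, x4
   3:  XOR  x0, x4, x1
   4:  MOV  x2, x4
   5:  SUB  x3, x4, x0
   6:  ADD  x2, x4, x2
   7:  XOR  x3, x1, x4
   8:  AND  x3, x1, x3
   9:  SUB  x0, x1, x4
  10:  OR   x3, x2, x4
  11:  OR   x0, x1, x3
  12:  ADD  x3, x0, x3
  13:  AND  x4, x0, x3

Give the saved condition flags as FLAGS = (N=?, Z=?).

after  0: x0=0xbe x1=0x62 x2=0x34 x3=0x95 x4=0x76  N=0 Z=0
after  1: x0=0xbe x1=0x62 x2=0x34 x3=0xfe x4=0x76  N=1 Z=0
after  2: x0=0xbe x1=0x62 x2=0x34 x3=0xfe x4=0x76  N=0 Z=0
after  3: x0=0x14 x1=0x62 x2=0x34 x3=0xfe x4=0x76  N=0 Z=0
after  4: x0=0x14 x1=0x62 x2=0x76 x3=0xfe x4=0x76  N=0 Z=0
after  5: x0=0x14 x1=0x62 x2=0x76 x3=0x62 x4=0x76  N=0 Z=0
after  6: x0=0x14 x1=0x62 x2=0xec x3=0x62 x4=0x76  N=1 Z=0
after  7: x0=0x14 x1=0x62 x2=0xec x3=0x14 x4=0x76  N=0 Z=0
after  8: x0=0x14 x1=0x62 x2=0xec x3=0x00 x4=0x76  N=0 Z=1
after  9: x0=0xec x1=0x62 x2=0xec x3=0x00 x4=0x76  N=1 Z=0
after 10: x0=0xec x1=0x62 x2=0xec x3=0xfe x4=0x76  N=1 Z=0
after 11: x0=0xfe x1=0x62 x2=0xec x3=0xfe x4=0x76  N=1 Z=0
-- IRQ taken; context saved, return-PC = 12 --

FLAGS = (N=1, Z=0)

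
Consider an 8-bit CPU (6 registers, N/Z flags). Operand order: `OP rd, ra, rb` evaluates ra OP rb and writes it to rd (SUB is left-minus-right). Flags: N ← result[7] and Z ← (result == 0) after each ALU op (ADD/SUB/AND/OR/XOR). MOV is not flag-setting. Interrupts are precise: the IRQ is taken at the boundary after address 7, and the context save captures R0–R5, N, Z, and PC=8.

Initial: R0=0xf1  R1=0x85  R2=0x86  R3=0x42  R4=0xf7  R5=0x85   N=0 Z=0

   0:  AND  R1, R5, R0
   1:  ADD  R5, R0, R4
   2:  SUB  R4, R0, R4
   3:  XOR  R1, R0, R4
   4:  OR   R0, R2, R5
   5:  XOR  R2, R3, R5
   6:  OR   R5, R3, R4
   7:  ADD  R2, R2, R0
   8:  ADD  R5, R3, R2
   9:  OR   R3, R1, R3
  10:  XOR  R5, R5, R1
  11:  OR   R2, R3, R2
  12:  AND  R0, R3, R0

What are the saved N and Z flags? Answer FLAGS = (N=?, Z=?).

FLAGS = (N=1, Z=0)

after  0: R0=0xf1 R1=0x81 R2=0x86 R3=0x42 R4=0xf7 R5=0x85  N=1 Z=0
after  1: R0=0xf1 R1=0x81 R2=0x86 R3=0x42 R4=0xf7 R5=0xe8  N=1 Z=0
after  2: R0=0xf1 R1=0x81 R2=0x86 R3=0x42 R4=0xfa R5=0xe8  N=1 Z=0
after  3: R0=0xf1 R1=0x0b R2=0x86 R3=0x42 R4=0xfa R5=0xe8  N=0 Z=0
after  4: R0=0xee R1=0x0b R2=0x86 R3=0x42 R4=0xfa R5=0xe8  N=1 Z=0
after  5: R0=0xee R1=0x0b R2=0xaa R3=0x42 R4=0xfa R5=0xe8  N=1 Z=0
after  6: R0=0xee R1=0x0b R2=0xaa R3=0x42 R4=0xfa R5=0xfa  N=1 Z=0
after  7: R0=0xee R1=0x0b R2=0x98 R3=0x42 R4=0xfa R5=0xfa  N=1 Z=0
-- IRQ taken; context saved, return-PC = 8 --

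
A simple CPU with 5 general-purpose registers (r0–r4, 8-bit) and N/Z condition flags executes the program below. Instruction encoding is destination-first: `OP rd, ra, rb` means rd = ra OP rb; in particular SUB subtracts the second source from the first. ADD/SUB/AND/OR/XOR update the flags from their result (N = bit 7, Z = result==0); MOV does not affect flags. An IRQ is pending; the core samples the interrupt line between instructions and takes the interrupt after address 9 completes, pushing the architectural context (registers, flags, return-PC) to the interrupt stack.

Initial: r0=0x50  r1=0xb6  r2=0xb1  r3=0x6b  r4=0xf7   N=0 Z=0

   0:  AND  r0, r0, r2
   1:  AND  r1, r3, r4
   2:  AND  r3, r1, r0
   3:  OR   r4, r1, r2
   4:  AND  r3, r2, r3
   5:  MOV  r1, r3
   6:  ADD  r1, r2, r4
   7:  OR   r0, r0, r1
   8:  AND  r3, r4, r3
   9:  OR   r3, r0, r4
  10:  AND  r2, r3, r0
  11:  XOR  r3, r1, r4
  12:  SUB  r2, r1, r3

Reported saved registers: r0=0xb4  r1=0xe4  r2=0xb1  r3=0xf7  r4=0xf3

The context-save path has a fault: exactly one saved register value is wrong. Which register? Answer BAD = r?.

BAD = r1

after  0: r0=0x10 r1=0xb6 r2=0xb1 r3=0x6b r4=0xf7  N=0 Z=0
after  1: r0=0x10 r1=0x63 r2=0xb1 r3=0x6b r4=0xf7  N=0 Z=0
after  2: r0=0x10 r1=0x63 r2=0xb1 r3=0x00 r4=0xf7  N=0 Z=1
after  3: r0=0x10 r1=0x63 r2=0xb1 r3=0x00 r4=0xf3  N=1 Z=0
after  4: r0=0x10 r1=0x63 r2=0xb1 r3=0x00 r4=0xf3  N=0 Z=1
after  5: r0=0x10 r1=0x00 r2=0xb1 r3=0x00 r4=0xf3  N=0 Z=1
after  6: r0=0x10 r1=0xa4 r2=0xb1 r3=0x00 r4=0xf3  N=1 Z=0
after  7: r0=0xb4 r1=0xa4 r2=0xb1 r3=0x00 r4=0xf3  N=1 Z=0
after  8: r0=0xb4 r1=0xa4 r2=0xb1 r3=0x00 r4=0xf3  N=0 Z=1
after  9: r0=0xb4 r1=0xa4 r2=0xb1 r3=0xf7 r4=0xf3  N=1 Z=0
-- IRQ taken; context saved, return-PC = 10 --
mismatch: r1: reported 0xe4 vs actual 0xa4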